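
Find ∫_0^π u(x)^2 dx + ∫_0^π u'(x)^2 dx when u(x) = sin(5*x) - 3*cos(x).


||u||_{H^1(0,π)}^2 = 22*π

u'(x) = 3*sin(x) + 5*cos(5*x).
Expand u² and (u')² and integrate term by term on (0, π), using: for integers n ≥ 1, ∫_0^π sin²(nx) dx = ∫_0^π cos²(nx) dx = π/2; for n ≠ n', ∫_0^π sin(nx)sin(n'x) dx = ∫_0^π cos(nx)cos(n'x) dx = 0; and by product-to-sum, ∫_0^π sin(nx)cos(n'x) dx = ½∫_0^π [sin((n+n')x) + sin((n−n')x)] dx, which is 0 when n+n' is even and 2n/(n²−n'²) when n+n' is odd (it need not vanish on (0, π)).
  u² squared terms: (-3)²·∫cos(x)² dx = 9·π/2 = 9*π/2;  (1)²·∫sin(5x)² dx = 1·π/2 = π/2.
  u² cross terms: 2·(-3)·(1)·∫cos(x)·sin(5x) dx = -6·(0) = 0.
  So ∫_0^π u² dx = 9*π/2 + π/2 + 0 = 5*π.
  (u')² squared terms: (3)²·∫sin(x)² dx = 9·π/2 = 9*π/2;  (5)²·∫cos(5x)² dx = 25·π/2 = 25*π/2.
  (u')² cross terms: 2·(3)·(5)·∫sin(x)·cos(5x) dx = 30·(0) = 0.
  So ∫_0^π (u')² dx = 9*π/2 + 25*π/2 + 0 = 17*π.
||u||_{H^1}^2 = (5*π) + (17*π) = 22*π.


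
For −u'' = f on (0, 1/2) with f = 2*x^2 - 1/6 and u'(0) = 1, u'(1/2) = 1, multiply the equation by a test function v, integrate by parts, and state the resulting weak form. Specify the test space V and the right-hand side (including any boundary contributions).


V = H^1(0, 1/2) (v unrestricted at boundary; u is determined up to an additive constant); weak form: ∫_0^1/2 u'v' dx = ∫_0^1/2 (2*x^2 - 1/6) v dx + v(1/2) − v(0) for all v ∈ V.

Multiply both sides by a test function v and integrate from 0 to 1/2:
  ∫_0^1/2 −u''(x) v(x) dx = ∫_0^1/2 f(x) v(x) dx.
Integrate the LHS by parts once:
  ∫_0^1/2 −u'' v dx = −[u'(x) v(x)]_0^1/2 + ∫_0^1/2 u'(x) v'(x) dx.
Thus ∫_0^1/2 u'(x) v'(x) dx = ∫_0^1/2 f(x) v(x) dx + [u'(x) v(x)]_0^1/2.
Choose V so that boundary terms are either known or forced to vanish.
u has inhomogeneous Neumann u'(0) = 1, u'(1/2) = 1. [u' v]_0^1/2 = (1)·v(1/2) − (1)·v(0) = v(1/2) − v(0). Take V = H^1(0, 1/2); boundary term becomes part of RHS.
Weak formulation: find u (satisfying any essential BC) such that ∫_0^1/2 u'(x) v'(x) dx = ∫_0^1/2 f v dx + v(1/2) − v(0) for all v ∈ V (Neumann data are natural BCs: they enter the RHS as boundary terms).
Substituting f(x) = 2*x^2 - 1/6, the right-hand side is ∫_0^1/2 (2*x^2 - 1/6) v dx + v(1/2) − v(0).
Compatibility check (pure Neumann): taking v ≡ 1 ∈ V gives 0 = ∫_0^1/2 f dx + (1) − (1), i.e. ∫_0^1/2 f dx must equal u'(0) − u'(1/2) = 0. Indeed ∫_0^1/2 (2*x^2 - 1/6) dx = 0, so the data are compatible. The solution is then unique only up to an additive constant (fix it e.g. by requiring ∫_0^1/2 u dx = 0).


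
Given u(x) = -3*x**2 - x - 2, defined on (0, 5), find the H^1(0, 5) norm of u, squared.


||u||_{H^1}^2 = 52975/6

The H^1 norm (squared) on an interval (0, L) is
  ||u||_{H^1}^2 = ∫_0^L u(x)^2 dx + ∫_0^L u'(x)^2 dx.
Compute u'(x) = -6*x - 1.
Then u(x)^2 = 9*x**4 + 6*x**3 + 13*x**2 + 4*x + 4 and u'(x)^2 = 36*x**2 + 12*x + 1.
Integrate each monomial from 0 to 5 using ∫_0^5 c·x^n dx = c·5^(n+1)/(n+1):
  ∫_0^5 u(x)^2 dx = ∫_0^5 (9*x^4 + 6*x^3 + 13*x^2 + 4*x + 4) dx. Term by term:
    ∫_0^5 9*x^4 dx = 5625;  ∫_0^5 6*x^3 dx = 1875/2;  ∫_0^5 13*x^2 dx = 1625/3;
    ∫_0^5 4*x dx = 50;  ∫_0^5 4 dx = 20.
  Sum: 5625 + 1875/2 + 1625/3 + 50 + 20 = 43045/6.
  ∫_0^5 u'(x)^2 dx = ∫_0^5 (36*x^2 + 12*x + 1) dx. Term by term:
    ∫_0^5 36*x^2 dx = 1500;  ∫_0^5 12*x dx = 150;  ∫_0^5 1 dx = 5.
  Sum: 1500 + 150 + 5 = 1655.
Adding: ||u||_{H^1}^2 = 43045/6 + 1655 = 52975/6.


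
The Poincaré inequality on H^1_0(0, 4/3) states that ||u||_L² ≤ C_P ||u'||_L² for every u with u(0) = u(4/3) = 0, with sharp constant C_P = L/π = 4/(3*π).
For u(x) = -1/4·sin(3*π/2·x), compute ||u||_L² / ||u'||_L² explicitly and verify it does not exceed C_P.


||u||_L² / ||u'||_L² = 2/(3*π) < C_P = 4/(3*π).

u(x) = -1/4·sin(3*π/2·x), so u'(x) = -3*π*cos(3*π*x/2)/8.
Writing u(x) = A·sin(kπx/L) with A = -1/4 and k = 2, use ∫_0^L sin²(kπx/L) dx = L/2 and ∫_0^L cos²(kπx/L) dx = L/2.
u² = 1/16·sin²(3*π/2·x) and (u')² = 9*π^2/64·cos²(3*π/2·x), and each of sin², cos² integrates to L/2 = 2/3 over (0, 4/3).
∫_0^4/3 u² dx = 1/24, so ||u||_L² = sqrt(6)/12.
∫_0^4/3 (u')² dx = 3*π^2/32, so ||u'||_L² = sqrt(6)*π/8.
Ratio ||u||_L² / ||u'||_L² = 2/(3*π).
Sharp Poincaré constant on H^1_0(0, 4/3) is C_P = L/π = 4/(3*π), achieved by sin(3*π/4·x).
This is the k = 2 harmonic; the ratio L/(kπ) is strictly less than C_P = L/π, consistent with the sharp inequality ||u||_L² ≤ C_P ||u'||_L².


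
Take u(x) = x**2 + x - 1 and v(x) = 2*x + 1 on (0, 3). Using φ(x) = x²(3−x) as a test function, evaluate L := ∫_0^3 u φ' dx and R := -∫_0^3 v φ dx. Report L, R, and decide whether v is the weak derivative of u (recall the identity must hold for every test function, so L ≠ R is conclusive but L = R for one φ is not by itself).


LHS = -621/20, RHS = -621/20. Yes, v = u' weakly.

u(x) = x**2 + x - 1, classical derivative u'(x) = 2*x + 1.
φ(x) = x²(3−x), so φ'(x) = 3*x*(2 - x).
Note φ(0) = φ(3) = 0, so the boundary term u·φ vanishes.
LHS = ∫_0^3 u(x) φ'(x) dx = ∫_0^3 (-3*x^4 + 3*x^3 + 9*x^2 - 6*x) dx. Term by term:
  ∫_0^3 -3*x^4 dx = -729/5;  ∫_0^3 3*x^3 dx = 243/4;  ∫_0^3 9*x^2 dx = 81;
  ∫_0^3 -6*x dx = -27.
Sum: -729/5 + 243/4 + 81 − 27 = -621/20.
So LHS = -621/20.
∫_0^3 v(x) φ(x) dx = ∫_0^3 (-2*x^4 + 5*x^3 + 3*x^2) dx. Term by term:
  ∫_0^3 -2*x^4 dx = -486/5;  ∫_0^3 5*x^3 dx = 405/4;  ∫_0^3 3*x^2 dx = 27.
Sum: -486/5 + 405/4 + 27 = 621/20.
So RHS = -∫_0^3 v(x) φ(x) dx = -621/20.
LHS = RHS, so the identity holds for this test φ.
Moreover u is smooth here and v(x) = u'(x) = 2*x + 1 pointwise, so the identity holds for every test function. Hence v is the weak derivative of u.


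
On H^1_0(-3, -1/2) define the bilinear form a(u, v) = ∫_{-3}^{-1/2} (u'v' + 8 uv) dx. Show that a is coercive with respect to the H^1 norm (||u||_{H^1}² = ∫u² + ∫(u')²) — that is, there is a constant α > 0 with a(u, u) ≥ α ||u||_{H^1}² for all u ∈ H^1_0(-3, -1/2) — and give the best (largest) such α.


α = 1

Coercivity of a(·,·) on H^1_0(-3, -1/2) means a(u, u) ≥ α ||u||_{H^1}² for every u ∈ H^1_0.
The interval has length L = 5/2, and Poincaré/coercivity depend only on L. Here a(u, u) = ∫(u')² + (8)·∫u².
Here c = 8 ≥ 1, so a(u,u) = ∫(u')² + c∫u² ≥ ∫(u')² + ∫u² = ||u||_{H^1}², i.e. α = 1 works. No larger α is possible: a(u,u) ≥ α||u||_{H^1}² means (1−α)∫(u')² ≥ (α−c)∫u², and for the modes u_n = sin(nπ(x−x₀)/L) (x₀ the left endpoint) one has ∫u_n²/∫(u_n')² = (L/(nπ))² → 0, so a(u_n,u_n)/||u_n||_{H^1}² → 1. Hence the optimal constant is α = 1.
Therefore α = 1.


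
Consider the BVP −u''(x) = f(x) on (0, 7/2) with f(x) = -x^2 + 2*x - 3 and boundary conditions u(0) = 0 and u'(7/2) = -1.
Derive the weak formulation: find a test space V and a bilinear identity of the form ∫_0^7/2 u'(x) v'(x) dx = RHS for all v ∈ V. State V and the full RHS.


V = {v ∈ H^1(0, 7/2) : v(0) = 0} (test functions vanish at x = 0 where u is specified); weak form: ∫_0^7/2 u'v' dx = ∫_0^7/2 (-x^2 + 2*x - 3) v dx − v(7/2) for all v ∈ V.

Multiply both sides by a test function v and integrate from 0 to 7/2:
  ∫_0^7/2 −u''(x) v(x) dx = ∫_0^7/2 f(x) v(x) dx.
Integrate the LHS by parts once:
  ∫_0^7/2 −u'' v dx = −[u'(x) v(x)]_0^7/2 + ∫_0^7/2 u'(x) v'(x) dx.
Thus ∫_0^7/2 u'(x) v'(x) dx = ∫_0^7/2 f(x) v(x) dx + [u'(x) v(x)]_0^7/2.
Choose V so that boundary terms are either known or forced to vanish.
Mixed BC: u(0) = 0 (Dirichlet) and u'(7/2) = -1 (Neumann). Define V = {v ∈ H^1(0, 7/2) : v(0) = 0}. Then [u' v]_0^7/2 = u'(7/2)·v(7/2) − u'(0)·0 = − v(7/2).
Weak formulation: find u (satisfying any essential BC) such that ∫_0^7/2 u'(x) v'(x) dx = ∫_0^7/2 f v dx − v(7/2) for all v ∈ V (Dirichlet at 0 absorbed into V; Neumann datum at x = 7/2 contributes the boundary term).
Substituting f(x) = -x^2 + 2*x - 3, the right-hand side is ∫_0^7/2 (-x^2 + 2*x - 3) v dx − v(7/2).


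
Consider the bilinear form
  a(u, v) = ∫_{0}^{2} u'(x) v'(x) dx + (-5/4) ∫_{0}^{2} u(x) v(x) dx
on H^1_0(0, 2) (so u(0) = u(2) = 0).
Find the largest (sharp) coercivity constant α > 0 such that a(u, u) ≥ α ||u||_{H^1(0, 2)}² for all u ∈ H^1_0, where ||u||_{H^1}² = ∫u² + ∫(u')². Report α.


α = (-5 + π^2)/(4 + π^2)

Coercivity of a(·,·) on H^1_0(0, 2) means a(u, u) ≥ α ||u||_{H^1}² for every u ∈ H^1_0.
The interval has length L = 2, and Poincaré/coercivity depend only on L. Here a(u, u) = ∫(u')² + (-5/4)·∫u².
Here c = -5/4 < 0 with |c| < (π/L)² = π^2/4, so coercivity still holds. The condition a(u,u) ≥ α||u||_{H^1}² reads (1−α)∫(u')² ≥ (α−c)∫u². Any admissible α is ≤ 1 (rapidly oscillating u have ∫u²/∫(u')² → 0), and α = 1 would force 0 ≥ (1−c)∫u², impossible since c < 1; so 1−α > 0. By the sharp Poincaré inequality on H^1_0 of an interval of length L, ∫(u')² ≥ (π/L)²∫u² with equality for the first sine mode sin(π(x−x₀)/L) (x₀ the left endpoint), so the inequality holds for all u iff (1−α)(π/L)² ≥ α − c, i.e. α ≤ ((π/L)² + c)/((π/L)² + 1) = (1 + c(L/π)²)/(1 + (L/π)²). (Direct route, valid since c ≤ 0: Poincaré gives c∫u² ≥ c(L/π)²∫(u')², so a(u,u) ≥ (1 + c(L/π)²)∫(u')², while ||u||_{H^1}² ≤ (1 + (L/π)²)∫(u')²; dividing yields the same α.) With (π/L)² = π^2/4 and c = -5/4, the largest admissible constant is α = ((π/L)² + c)/((π/L)² + 1).
Simplifying, α = (-5 + π^2)/(4 + π^2).


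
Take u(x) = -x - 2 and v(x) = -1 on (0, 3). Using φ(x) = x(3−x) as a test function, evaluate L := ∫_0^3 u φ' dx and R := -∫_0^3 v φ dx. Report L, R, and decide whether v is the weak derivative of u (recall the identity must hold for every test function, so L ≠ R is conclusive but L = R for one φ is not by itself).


LHS = 9/2, RHS = 9/2. Yes, v = u' weakly.

u(x) = -x - 2, classical derivative u'(x) = -1.
φ(x) = x(3−x), so φ'(x) = 3 - 2*x.
Note φ(0) = φ(3) = 0, so the boundary term u·φ vanishes.
LHS = ∫_0^3 u(x) φ'(x) dx = ∫_0^3 (2*x^2 + x - 6) dx. Term by term:
  ∫_0^3 2*x^2 dx = 18;  ∫_0^3 x dx = 9/2;  ∫_0^3 -6 dx = -18.
Sum: 18 + 9/2 − 18 = 9/2.
So LHS = 9/2.
∫_0^3 v(x) φ(x) dx = ∫_0^3 (x^2 - 3*x) dx. Term by term:
  ∫_0^3 x^2 dx = 9;  ∫_0^3 -3*x dx = -27/2.
Sum: 9 − 27/2 = -9/2.
So RHS = -∫_0^3 v(x) φ(x) dx = 9/2.
LHS = RHS, so the identity holds for this test φ.
Moreover u is smooth here and v(x) = u'(x) = -1 pointwise, so the identity holds for every test function. Hence v is the weak derivative of u.


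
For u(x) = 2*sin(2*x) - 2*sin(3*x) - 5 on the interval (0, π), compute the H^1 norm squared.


||u||_{H^1(0,π)}^2 = 40/3 + 55*π

u'(x) = 4*cos(2*x) - 6*cos(3*x).
Expand u² and (u')² and integrate term by term on (0, π), using: for integers n ≥ 1, ∫_0^π sin²(nx) dx = ∫_0^π cos²(nx) dx = π/2; for n ≠ n', ∫_0^π sin(nx)sin(n'x) dx = ∫_0^π cos(nx)cos(n'x) dx = 0; and by product-to-sum, ∫_0^π sin(nx)cos(n'x) dx = ½∫_0^π [sin((n+n')x) + sin((n−n')x)] dx, which is 0 when n+n' is even and 2n/(n²−n'²) when n+n' is odd (it need not vanish on (0, π)). For the constant mode: ∫_0^π 1 dx = π, ∫_0^π cos(nx) dx = 0, ∫_0^π sin(nx) dx = (1−(−1)^n)/n.
  u² squared terms: (-5)²·∫1 dx = 25·π = 25*π;  (-2)²·∫sin(3x)² dx = 4·π/2 = 2*π;  (2)²·∫sin(2x)² dx = 4·π/2 = 2*π.
  u² cross terms: 2·(-5)·(-2)·∫1·sin(3x) dx = 20·(2/3) = 40/3;  2·(-5)·(2)·∫1·sin(2x) dx = -20·(0) = 0;  2·(-2)·(2)·∫sin(3x)·sin(2x) dx = -8·(0) = 0.
  So ∫_0^π u² dx = 25*π + 2*π + 2*π + 40/3 + 0 + 0 = 40/3 + 29*π.
  (u')² squared terms: (-6)²·∫cos(3x)² dx = 36·π/2 = 18*π;  (4)²·∫cos(2x)² dx = 16·π/2 = 8*π.
  (u')² cross terms: 2·(-6)·(4)·∫cos(3x)·cos(2x) dx = -48·(0) = 0.
  So ∫_0^π (u')² dx = 18*π + 8*π + 0 = 26*π.
||u||_{H^1}^2 = (40/3 + 29*π) + (26*π) = 40/3 + 55*π.


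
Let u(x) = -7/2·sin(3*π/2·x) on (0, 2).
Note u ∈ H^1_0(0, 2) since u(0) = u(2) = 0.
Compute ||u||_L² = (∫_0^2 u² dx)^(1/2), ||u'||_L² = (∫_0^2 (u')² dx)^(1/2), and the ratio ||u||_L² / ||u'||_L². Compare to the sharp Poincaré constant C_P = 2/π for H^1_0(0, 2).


||u||_L² / ||u'||_L² = 2/(3*π) < C_P = 2/π.

u(x) = -7/2·sin(3*π/2·x), so u'(x) = -21*π*cos(3*π*x/2)/4.
Writing u(x) = A·sin(kπx/L) with A = -7/2 and k = 3, use ∫_0^L sin²(kπx/L) dx = L/2 and ∫_0^L cos²(kπx/L) dx = L/2.
u² = 49/4·sin²(3*π/2·x) and (u')² = 441*π^2/16·cos²(3*π/2·x), and each of sin², cos² integrates to L/2 = 1 over (0, 2).
∫_0^2 u² dx = 49/4, so ||u||_L² = 7/2.
∫_0^2 (u')² dx = 441*π^2/16, so ||u'||_L² = 21*π/4.
Ratio ||u||_L² / ||u'||_L² = 2/(3*π).
Sharp Poincaré constant on H^1_0(0, 2) is C_P = L/π = 2/π, achieved by sin(π/2·x).
This is the k = 3 harmonic; the ratio L/(kπ) is strictly less than C_P = L/π, consistent with the sharp inequality ||u||_L² ≤ C_P ||u'||_L².


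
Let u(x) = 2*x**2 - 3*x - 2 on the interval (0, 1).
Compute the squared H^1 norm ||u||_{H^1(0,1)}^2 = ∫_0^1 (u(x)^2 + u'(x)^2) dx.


||u||_{H^1}^2 = 157/15

The H^1 norm (squared) on an interval (0, L) is
  ||u||_{H^1}^2 = ∫_0^L u(x)^2 dx + ∫_0^L u'(x)^2 dx.
Compute u'(x) = 4*x - 3.
Then u(x)^2 = 4*x**4 - 12*x**3 + x**2 + 12*x + 4 and u'(x)^2 = 16*x**2 - 24*x + 9.
Integrate each monomial from 0 to 1 using ∫_0^1 c·x^n dx = c·1^(n+1)/(n+1):
  ∫_0^1 u(x)^2 dx = ∫_0^1 (4*x^4 - 12*x^3 + x^2 + 12*x + 4) dx. Term by term:
    ∫_0^1 4*x^4 dx = 4/5;  ∫_0^1 -12*x^3 dx = -3;  ∫_0^1 x^2 dx = 1/3;
    ∫_0^1 12*x dx = 6;  ∫_0^1 4 dx = 4.
  Sum: 4/5 − 3 + 1/3 + 6 + 4 = 122/15.
  ∫_0^1 u'(x)^2 dx = ∫_0^1 (16*x^2 - 24*x + 9) dx. Term by term:
    ∫_0^1 16*x^2 dx = 16/3;  ∫_0^1 -24*x dx = -12;  ∫_0^1 9 dx = 9.
  Sum: 16/3 − 12 + 9 = 7/3.
Adding: ||u||_{H^1}^2 = 122/15 + 7/3 = 157/15.


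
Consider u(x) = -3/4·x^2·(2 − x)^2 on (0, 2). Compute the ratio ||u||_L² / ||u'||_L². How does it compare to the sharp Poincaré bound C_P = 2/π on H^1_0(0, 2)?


||u||_L² / ||u'||_L² = sqrt(3)/3 < C_P = 2/π.

u(x) = -3/4·x^2·(2 − x)^2, so u'(x) = 3*x*(-x^2 + 3*x - 2).
u(x) = -3/4·x^2·(2 − x)^2 vanishes at x = 0 and x = 2, so u ∈ H^1_0(0, 2). Differentiate via the product rule and integrate the resulting polynomials term by term.
  ∫_0^2 u² dx = ∫_0^2 (9*x^8/16 - 9*x^7/2 + 27*x^6/2 - 18*x^5 + 9*x^4) dx. Term by term:
    ∫_0^2 9*x^8/16 dx = 32;  ∫_0^2 -9*x^7/2 dx = -144;  ∫_0^2 27*x^6/2 dx = 1728/7;
    ∫_0^2 -18*x^5 dx = -192;  ∫_0^2 9*x^4 dx = 288/5.
  Sum: 32 − 144 + 1728/7 − 192 + 288/5 = 16/35.
  ∫_0^2 (u')² dx = ∫_0^2 (9*x^6 - 54*x^5 + 117*x^4 - 108*x^3 + 36*x^2) dx. Term by term:
    ∫_0^2 9*x^6 dx = 1152/7;  ∫_0^2 -54*x^5 dx = -576;  ∫_0^2 117*x^4 dx = 3744/5;
    ∫_0^2 -108*x^3 dx = -432;  ∫_0^2 36*x^2 dx = 96.
  Sum: 1152/7 − 576 + 3744/5 − 432 + 96 = 48/35.
∫_0^2 u² dx = 16/35, so ||u||_L² = 4*sqrt(35)/35.
∫_0^2 (u')² dx = 48/35, so ||u'||_L² = 4*sqrt(105)/35.
Ratio ||u||_L² / ||u'||_L² = sqrt(3)/3.
Sharp Poincaré constant on H^1_0(0, 2) is C_P = L/π = 2/π, achieved by sin(π/2·x).
A polynomial bump cannot attain the sharp Poincaré constant (only the first sine eigenfunction does), so the ratio is strictly less than C_P, consistent with ||u||_L² ≤ C_P ||u'||_L².


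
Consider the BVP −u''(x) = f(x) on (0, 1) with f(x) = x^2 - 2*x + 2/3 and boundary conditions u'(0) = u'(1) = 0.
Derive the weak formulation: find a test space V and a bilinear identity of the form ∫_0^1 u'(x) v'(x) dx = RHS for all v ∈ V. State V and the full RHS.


V = H^1(0, 1) (no boundary constraint on v; u is determined up to an additive constant); weak form: ∫_0^1 u'v' dx = ∫_0^1 (x^2 - 2*x + 2/3) v dx for all v ∈ V.

Multiply both sides by a test function v and integrate from 0 to 1:
  ∫_0^1 −u''(x) v(x) dx = ∫_0^1 f(x) v(x) dx.
Integrate the LHS by parts once:
  ∫_0^1 −u'' v dx = −[u'(x) v(x)]_0^1 + ∫_0^1 u'(x) v'(x) dx.
Thus ∫_0^1 u'(x) v'(x) dx = ∫_0^1 f(x) v(x) dx + [u'(x) v(x)]_0^1.
Choose V so that boundary terms are either known or forced to vanish.
u has homogeneous Neumann: u'(0) = u'(1) = 0. So [u' v]_0^1 = 0·v(1) − 0·v(0) = 0 for any v; take V = H^1(0, 1).
Weak formulation: find u (satisfying any essential BC) such that ∫_0^1 u'(x) v'(x) dx = ∫_0^1 f v dx for all v ∈ V (homogeneous Neumann, so boundary terms vanish).
Substituting f(x) = x^2 - 2*x + 2/3, the right-hand side is ∫_0^1 (x^2 - 2*x + 2/3) v dx.
Compatibility check (pure Neumann): taking v ≡ 1 ∈ V gives 0 = ∫_0^1 f dx + (0) − (0), i.e. ∫_0^1 f dx must equal u'(0) − u'(1) = 0. Indeed ∫_0^1 (x^2 - 2*x + 2/3) dx = 0, so the data are compatible. The solution is then unique only up to an additive constant (fix it e.g. by requiring ∫_0^1 u dx = 0).


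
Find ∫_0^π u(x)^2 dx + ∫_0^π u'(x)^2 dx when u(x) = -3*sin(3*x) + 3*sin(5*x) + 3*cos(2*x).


||u||_{H^1(0,π)}^2 = -456/7 + 369*π/2

u'(x) = -6*sin(2*x) - 9*cos(3*x) + 15*cos(5*x).
Expand u² and (u')² and integrate term by term on (0, π), using: for integers n ≥ 1, ∫_0^π sin²(nx) dx = ∫_0^π cos²(nx) dx = π/2; for n ≠ n', ∫_0^π sin(nx)sin(n'x) dx = ∫_0^π cos(nx)cos(n'x) dx = 0; and by product-to-sum, ∫_0^π sin(nx)cos(n'x) dx = ½∫_0^π [sin((n+n')x) + sin((n−n')x)] dx, which is 0 when n+n' is even and 2n/(n²−n'²) when n+n' is odd (it need not vanish on (0, π)).
  u² squared terms: (-3)²·∫sin(3x)² dx = 9·π/2 = 9*π/2;  (3)²·∫cos(2x)² dx = 9·π/2 = 9*π/2;  (3)²·∫sin(5x)² dx = 9·π/2 = 9*π/2.
  u² cross terms: 2·(-3)·(3)·∫sin(3x)·cos(2x) dx = -18·(6/5) = -108/5;  2·(-3)·(3)·∫sin(3x)·sin(5x) dx = -18·(0) = 0;  2·(3)·(3)·∫cos(2x)·sin(5x) dx = 18·(10/21) = 60/7.
  So ∫_0^π u² dx = 9*π/2 + 9*π/2 + 9*π/2 − 108/5 + 0 + 60/7 = -456/35 + 27*π/2.
  (u')² squared terms: (-9)²·∫cos(3x)² dx = 81·π/2 = 81*π/2;  (-6)²·∫sin(2x)² dx = 36·π/2 = 18*π;  (15)²·∫cos(5x)² dx = 225·π/2 = 225*π/2.
  (u')² cross terms: 2·(-9)·(-6)·∫cos(3x)·sin(2x) dx = 108·(-4/5) = -432/5;  2·(-9)·(15)·∫cos(3x)·cos(5x) dx = -270·(0) = 0;  2·(-6)·(15)·∫sin(2x)·cos(5x) dx = -180·(-4/21) = 240/7.
  So ∫_0^π (u')² dx = 81*π/2 + 18*π + 225*π/2 − 432/5 + 0 + 240/7 = -1824/35 + 171*π.
||u||_{H^1}^2 = (-456/35 + 27*π/2) + (-1824/35 + 171*π) = -456/7 + 369*π/2.


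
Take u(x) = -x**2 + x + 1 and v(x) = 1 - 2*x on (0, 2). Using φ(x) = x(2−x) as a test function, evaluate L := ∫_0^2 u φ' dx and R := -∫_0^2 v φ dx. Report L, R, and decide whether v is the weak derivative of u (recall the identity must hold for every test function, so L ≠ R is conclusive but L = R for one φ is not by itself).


LHS = 4/3, RHS = 4/3. Yes, v = u' weakly.

u(x) = -x**2 + x + 1, classical derivative u'(x) = 1 - 2*x.
φ(x) = x(2−x), so φ'(x) = 2 - 2*x.
Note φ(0) = φ(2) = 0, so the boundary term u·φ vanishes.
LHS = ∫_0^2 u(x) φ'(x) dx = ∫_0^2 (2*x^3 - 4*x^2 + 2) dx. Term by term:
  ∫_0^2 2*x^3 dx = 8;  ∫_0^2 -4*x^2 dx = -32/3;  ∫_0^2 2 dx = 4.
Sum: 8 − 32/3 + 4 = 4/3.
So LHS = 4/3.
∫_0^2 v(x) φ(x) dx = ∫_0^2 (2*x^3 - 5*x^2 + 2*x) dx. Term by term:
  ∫_0^2 2*x^3 dx = 8;  ∫_0^2 -5*x^2 dx = -40/3;  ∫_0^2 2*x dx = 4.
Sum: 8 − 40/3 + 4 = -4/3.
So RHS = -∫_0^2 v(x) φ(x) dx = 4/3.
LHS = RHS, so the identity holds for this test φ.
Moreover u is smooth here and v(x) = u'(x) = 1 - 2*x pointwise, so the identity holds for every test function. Hence v is the weak derivative of u.


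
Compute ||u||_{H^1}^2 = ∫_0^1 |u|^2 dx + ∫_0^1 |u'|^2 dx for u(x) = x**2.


||u||_{H^1}^2 = 23/15

The H^1 norm (squared) on an interval (0, L) is
  ||u||_{H^1}^2 = ∫_0^L u(x)^2 dx + ∫_0^L u'(x)^2 dx.
Compute u'(x) = 2*x.
Then u(x)^2 = x**4 and u'(x)^2 = 4*x**2.
Integrate each monomial from 0 to 1 using ∫_0^1 c·x^n dx = c·1^(n+1)/(n+1):
  ∫_0^1 u(x)^2 dx = ∫_0^1 (x^4) dx. Term by term:
    ∫_0^1 x^4 dx = 1/5.
  ∫_0^1 u'(x)^2 dx = ∫_0^1 (4*x^2) dx. Term by term:
    ∫_0^1 4*x^2 dx = 4/3.
Adding: ||u||_{H^1}^2 = 1/5 + 4/3 = 23/15.


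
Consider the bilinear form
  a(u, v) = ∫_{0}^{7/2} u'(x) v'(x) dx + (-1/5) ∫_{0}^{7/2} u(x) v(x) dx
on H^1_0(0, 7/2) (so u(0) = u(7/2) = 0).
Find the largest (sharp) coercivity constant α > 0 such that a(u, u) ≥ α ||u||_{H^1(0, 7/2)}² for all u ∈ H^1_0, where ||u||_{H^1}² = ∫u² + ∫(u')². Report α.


α = (-49 + 20*π^2)/(5*(4*π^2 + 49))

Coercivity of a(·,·) on H^1_0(0, 7/2) means a(u, u) ≥ α ||u||_{H^1}² for every u ∈ H^1_0.
The interval has length L = 7/2, and Poincaré/coercivity depend only on L. Here a(u, u) = ∫(u')² + (-1/5)·∫u².
Here c = -1/5 < 0 with |c| < (π/L)² = 4*π^2/49, so coercivity still holds. The condition a(u,u) ≥ α||u||_{H^1}² reads (1−α)∫(u')² ≥ (α−c)∫u². Any admissible α is ≤ 1 (rapidly oscillating u have ∫u²/∫(u')² → 0), and α = 1 would force 0 ≥ (1−c)∫u², impossible since c < 1; so 1−α > 0. By the sharp Poincaré inequality on H^1_0 of an interval of length L, ∫(u')² ≥ (π/L)²∫u² with equality for the first sine mode sin(π(x−x₀)/L) (x₀ the left endpoint), so the inequality holds for all u iff (1−α)(π/L)² ≥ α − c, i.e. α ≤ ((π/L)² + c)/((π/L)² + 1) = (1 + c(L/π)²)/(1 + (L/π)²). (Direct route, valid since c ≤ 0: Poincaré gives c∫u² ≥ c(L/π)²∫(u')², so a(u,u) ≥ (1 + c(L/π)²)∫(u')², while ||u||_{H^1}² ≤ (1 + (L/π)²)∫(u')²; dividing yields the same α.) With (π/L)² = 4*π^2/49 and c = -1/5, the largest admissible constant is α = ((π/L)² + c)/((π/L)² + 1).
Simplifying, α = (-49 + 20*π^2)/(5*(4*π^2 + 49)).


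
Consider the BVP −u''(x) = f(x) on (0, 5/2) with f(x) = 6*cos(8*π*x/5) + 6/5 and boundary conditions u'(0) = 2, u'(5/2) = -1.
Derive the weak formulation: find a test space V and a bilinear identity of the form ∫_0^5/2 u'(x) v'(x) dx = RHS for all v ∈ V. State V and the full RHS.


V = H^1(0, 5/2) (v unrestricted at boundary; u is determined up to an additive constant); weak form: ∫_0^5/2 u'v' dx = ∫_0^5/2 (6*cos(8*π*x/5) + 6/5) v dx − v(5/2) − 2·v(0) for all v ∈ V.

Multiply both sides by a test function v and integrate from 0 to 5/2:
  ∫_0^5/2 −u''(x) v(x) dx = ∫_0^5/2 f(x) v(x) dx.
Integrate the LHS by parts once:
  ∫_0^5/2 −u'' v dx = −[u'(x) v(x)]_0^5/2 + ∫_0^5/2 u'(x) v'(x) dx.
Thus ∫_0^5/2 u'(x) v'(x) dx = ∫_0^5/2 f(x) v(x) dx + [u'(x) v(x)]_0^5/2.
Choose V so that boundary terms are either known or forced to vanish.
u has inhomogeneous Neumann u'(0) = 2, u'(5/2) = -1. [u' v]_0^5/2 = (-1)·v(5/2) − (2)·v(0) = − v(5/2) − 2·v(0). Take V = H^1(0, 5/2); boundary term becomes part of RHS.
Weak formulation: find u (satisfying any essential BC) such that ∫_0^5/2 u'(x) v'(x) dx = ∫_0^5/2 f v dx − v(5/2) − 2·v(0) for all v ∈ V (Neumann data are natural BCs: they enter the RHS as boundary terms).
Substituting f(x) = 6*cos(8*π*x/5) + 6/5, the right-hand side is ∫_0^5/2 (6*cos(8*π*x/5) + 6/5) v dx − v(5/2) − 2·v(0).
Compatibility check (pure Neumann): taking v ≡ 1 ∈ V gives 0 = ∫_0^5/2 f dx + (-1) − (2), i.e. ∫_0^5/2 f dx must equal u'(0) − u'(5/2) = 3. Indeed ∫_0^5/2 (6*cos(8*π*x/5) + 6/5) dx = 3, so the data are compatible. The solution is then unique only up to an additive constant (fix it e.g. by requiring ∫_0^5/2 u dx = 0).


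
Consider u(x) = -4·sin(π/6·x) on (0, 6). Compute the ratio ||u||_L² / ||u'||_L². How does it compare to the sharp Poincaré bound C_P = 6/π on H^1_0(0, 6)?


||u||_L² / ||u'||_L² = 6/π = C_P.

u(x) = -4·sin(π/6·x), so u'(x) = -2*π*cos(π*x/6)/3.
Writing u(x) = A·sin(kπx/L) with A = -4 and k = 1, use ∫_0^L sin²(kπx/L) dx = L/2 and ∫_0^L cos²(kπx/L) dx = L/2.
u² = 16·sin²(π/6·x) and (u')² = 4*π^2/9·cos²(π/6·x), and each of sin², cos² integrates to L/2 = 3 over (0, 6).
∫_0^6 u² dx = 48, so ||u||_L² = 4*sqrt(3).
∫_0^6 (u')² dx = 4*π^2/3, so ||u'||_L² = 2*sqrt(3)*π/3.
Ratio ||u||_L² / ||u'||_L² = 6/π.
Sharp Poincaré constant on H^1_0(0, 6) is C_P = L/π = 6/π, achieved by sin(π/6·x).
This is the k = 1 eigenfunction (up to amplitude), so the ratio equals the sharp Poincaré constant exactly.


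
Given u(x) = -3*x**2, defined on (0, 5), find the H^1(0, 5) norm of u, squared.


||u||_{H^1}^2 = 7125

The H^1 norm (squared) on an interval (0, L) is
  ||u||_{H^1}^2 = ∫_0^L u(x)^2 dx + ∫_0^L u'(x)^2 dx.
Compute u'(x) = -6*x.
Then u(x)^2 = 9*x**4 and u'(x)^2 = 36*x**2.
Integrate each monomial from 0 to 5 using ∫_0^5 c·x^n dx = c·5^(n+1)/(n+1):
  ∫_0^5 u(x)^2 dx = ∫_0^5 (9*x^4) dx. Term by term:
    ∫_0^5 9*x^4 dx = 5625.
  ∫_0^5 u'(x)^2 dx = ∫_0^5 (36*x^2) dx. Term by term:
    ∫_0^5 36*x^2 dx = 1500.
Adding: ||u||_{H^1}^2 = 5625 + 1500 = 7125.


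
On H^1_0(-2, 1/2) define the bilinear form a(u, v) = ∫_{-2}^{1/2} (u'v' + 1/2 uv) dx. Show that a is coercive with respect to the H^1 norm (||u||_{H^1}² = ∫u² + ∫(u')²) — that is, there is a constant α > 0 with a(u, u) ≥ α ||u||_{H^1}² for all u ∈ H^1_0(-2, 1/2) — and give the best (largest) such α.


α = (25 + 8*π^2)/(2*(25 + 4*π^2))

Coercivity of a(·,·) on H^1_0(-2, 1/2) means a(u, u) ≥ α ||u||_{H^1}² for every u ∈ H^1_0.
The interval has length L = 5/2, and Poincaré/coercivity depend only on L. Here a(u, u) = ∫(u')² + (1/2)·∫u².
Here 0 < c = 1/2 < 1. The condition a(u,u) ≥ α||u||_{H^1}² reads (1−α)∫(u')² ≥ (α−c)∫u². Any admissible α is ≤ 1 (rapidly oscillating u have ∫u²/∫(u')² → 0), and α = 1 would force 0 ≥ (1−c)∫u², impossible since c < 1; so 1−α > 0. By the sharp Poincaré inequality on H^1_0 of an interval of length L, ∫(u')² ≥ (π/L)²∫u² with equality for the first sine mode sin(π(x−x₀)/L) (x₀ the left endpoint), so the inequality holds for all u iff (1−α)(π/L)² ≥ α − c, i.e. α ≤ ((π/L)² + c)/((π/L)² + 1) = (1 + c(L/π)²)/(1 + (L/π)²). With (π/L)² = 4*π^2/25 and c = 1/2, the largest admissible constant is α = ((π/L)² + c)/((π/L)² + 1).
Simplifying, α = (25 + 8*π^2)/(2*(25 + 4*π^2)).


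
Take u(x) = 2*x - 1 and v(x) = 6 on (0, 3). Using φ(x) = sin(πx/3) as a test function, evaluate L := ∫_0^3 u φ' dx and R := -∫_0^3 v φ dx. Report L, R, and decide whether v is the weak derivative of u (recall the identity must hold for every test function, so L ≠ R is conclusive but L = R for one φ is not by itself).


LHS = -12/π, RHS = -36/π. No, v is not the weak derivative of u.

u(x) = 2*x - 1, classical derivative u'(x) = 2.
φ(x) = sin(πx/3), so φ'(x) = π*cos(π*x/3)/3.
Note φ(0) = φ(3) = 0, so the boundary term u·φ vanishes.
LHS = ∫_0^3 u(x) φ'(x) dx = ∫_0^3 (2*π*x*cos(π*x/3)/3 - π*cos(π*x/3)/3) dx. Term by term:
  ∫_0^3 -π*cos(π*x/3)/3 dx = 0;  ∫_0^3 2*π*x*cos(π*x/3)/3 dx = -12/π.
Sum: 0 − 12/π = -12/π.
So LHS = -12/π.
∫_0^3 v(x) φ(x) dx = ∫_0^3 (6*sin(π*x/3)) dx. Term by term:
  ∫_0^3 6*sin(π*x/3) dx = 36/π.
So RHS = -∫_0^3 v(x) φ(x) dx = -36/π.
LHS − RHS = 24/π ≠ 0, so the identity fails.
(For a valid weak derivative the identity must hold for EVERY test function, in particular this one. The failure shows v is NOT the weak derivative of u.)
Correct weak derivative would be u'(x) = 2.


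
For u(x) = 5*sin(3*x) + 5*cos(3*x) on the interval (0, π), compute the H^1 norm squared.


||u||_{H^1(0,π)}^2 = 250*π

u'(x) = -15*sin(3*x) + 15*cos(3*x).
Expand u² and (u')² and integrate term by term on (0, π), using: for integers n ≥ 1, ∫_0^π sin²(nx) dx = ∫_0^π cos²(nx) dx = π/2; for n ≠ n', ∫_0^π sin(nx)sin(n'x) dx = ∫_0^π cos(nx)cos(n'x) dx = 0; and by product-to-sum, ∫_0^π sin(nx)cos(n'x) dx = ½∫_0^π [sin((n+n')x) + sin((n−n')x)] dx, which is 0 when n+n' is even and 2n/(n²−n'²) when n+n' is odd (it need not vanish on (0, π)).
  u² squared terms: (5)²·∫cos(3x)² dx = 25·π/2 = 25*π/2;  (5)²·∫sin(3x)² dx = 25·π/2 = 25*π/2.
  u² cross terms: 2·(5)·(5)·∫cos(3x)·sin(3x) dx = 50·(0) = 0.
  So ∫_0^π u² dx = 25*π/2 + 25*π/2 + 0 = 25*π.
  (u')² squared terms: (-15)²·∫sin(3x)² dx = 225·π/2 = 225*π/2;  (15)²·∫cos(3x)² dx = 225·π/2 = 225*π/2.
  (u')² cross terms: 2·(-15)·(15)·∫sin(3x)·cos(3x) dx = -450·(0) = 0.
  So ∫_0^π (u')² dx = 225*π/2 + 225*π/2 + 0 = 225*π.
||u||_{H^1}^2 = (25*π) + (225*π) = 250*π.


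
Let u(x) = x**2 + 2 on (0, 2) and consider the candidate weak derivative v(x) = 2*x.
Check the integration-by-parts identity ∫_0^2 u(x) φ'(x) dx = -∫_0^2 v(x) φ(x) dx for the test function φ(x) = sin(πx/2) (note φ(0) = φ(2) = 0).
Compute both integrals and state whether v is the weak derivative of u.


LHS = -8/π, RHS = -8/π. Yes, v = u' weakly.

u(x) = x**2 + 2, classical derivative u'(x) = 2*x.
φ(x) = sin(πx/2), so φ'(x) = π*cos(π*x/2)/2.
Note φ(0) = φ(2) = 0, so the boundary term u·φ vanishes.
LHS = ∫_0^2 u(x) φ'(x) dx = ∫_0^2 (π*x^2*cos(π*x/2)/2 + π*cos(π*x/2)) dx. Term by term:
  ∫_0^2 π*cos(π*x/2) dx = 0;  ∫_0^2 π*x^2*cos(π*x/2)/2 dx = -8/π.
Sum: 0 − 8/π = -8/π.
So LHS = -8/π.
∫_0^2 v(x) φ(x) dx = ∫_0^2 (2*x*sin(π*x/2)) dx. Term by term:
  ∫_0^2 2*x*sin(π*x/2) dx = 8/π.
So RHS = -∫_0^2 v(x) φ(x) dx = -8/π.
LHS = RHS, so the identity holds for this test φ.
Moreover u is smooth here and v(x) = u'(x) = 2*x pointwise, so the identity holds for every test function. Hence v is the weak derivative of u.


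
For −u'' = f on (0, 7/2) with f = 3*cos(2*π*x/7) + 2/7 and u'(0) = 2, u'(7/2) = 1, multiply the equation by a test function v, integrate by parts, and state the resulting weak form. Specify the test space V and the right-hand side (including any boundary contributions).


V = H^1(0, 7/2) (v unrestricted at boundary; u is determined up to an additive constant); weak form: ∫_0^7/2 u'v' dx = ∫_0^7/2 (3*cos(2*π*x/7) + 2/7) v dx + v(7/2) − 2·v(0) for all v ∈ V.

Multiply both sides by a test function v and integrate from 0 to 7/2:
  ∫_0^7/2 −u''(x) v(x) dx = ∫_0^7/2 f(x) v(x) dx.
Integrate the LHS by parts once:
  ∫_0^7/2 −u'' v dx = −[u'(x) v(x)]_0^7/2 + ∫_0^7/2 u'(x) v'(x) dx.
Thus ∫_0^7/2 u'(x) v'(x) dx = ∫_0^7/2 f(x) v(x) dx + [u'(x) v(x)]_0^7/2.
Choose V so that boundary terms are either known or forced to vanish.
u has inhomogeneous Neumann u'(0) = 2, u'(7/2) = 1. [u' v]_0^7/2 = (1)·v(7/2) − (2)·v(0) = v(7/2) − 2·v(0). Take V = H^1(0, 7/2); boundary term becomes part of RHS.
Weak formulation: find u (satisfying any essential BC) such that ∫_0^7/2 u'(x) v'(x) dx = ∫_0^7/2 f v dx + v(7/2) − 2·v(0) for all v ∈ V (Neumann data are natural BCs: they enter the RHS as boundary terms).
Substituting f(x) = 3*cos(2*π*x/7) + 2/7, the right-hand side is ∫_0^7/2 (3*cos(2*π*x/7) + 2/7) v dx + v(7/2) − 2·v(0).
Compatibility check (pure Neumann): taking v ≡ 1 ∈ V gives 0 = ∫_0^7/2 f dx + (1) − (2), i.e. ∫_0^7/2 f dx must equal u'(0) − u'(7/2) = 1. Indeed ∫_0^7/2 (3*cos(2*π*x/7) + 2/7) dx = 1, so the data are compatible. The solution is then unique only up to an additive constant (fix it e.g. by requiring ∫_0^7/2 u dx = 0).


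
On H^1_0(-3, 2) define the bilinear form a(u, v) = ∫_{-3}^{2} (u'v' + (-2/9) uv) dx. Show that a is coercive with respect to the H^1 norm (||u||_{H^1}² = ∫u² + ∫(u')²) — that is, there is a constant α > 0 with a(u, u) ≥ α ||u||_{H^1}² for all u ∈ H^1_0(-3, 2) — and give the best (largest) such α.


α = (-50/9 + π^2)/(π^2 + 25)

Coercivity of a(·,·) on H^1_0(-3, 2) means a(u, u) ≥ α ||u||_{H^1}² for every u ∈ H^1_0.
The interval has length L = 5, and Poincaré/coercivity depend only on L. Here a(u, u) = ∫(u')² + (-2/9)·∫u².
Here c = -2/9 < 0 with |c| < (π/L)² = π^2/25, so coercivity still holds. The condition a(u,u) ≥ α||u||_{H^1}² reads (1−α)∫(u')² ≥ (α−c)∫u². Any admissible α is ≤ 1 (rapidly oscillating u have ∫u²/∫(u')² → 0), and α = 1 would force 0 ≥ (1−c)∫u², impossible since c < 1; so 1−α > 0. By the sharp Poincaré inequality on H^1_0 of an interval of length L, ∫(u')² ≥ (π/L)²∫u² with equality for the first sine mode sin(π(x−x₀)/L) (x₀ the left endpoint), so the inequality holds for all u iff (1−α)(π/L)² ≥ α − c, i.e. α ≤ ((π/L)² + c)/((π/L)² + 1) = (1 + c(L/π)²)/(1 + (L/π)²). (Direct route, valid since c ≤ 0: Poincaré gives c∫u² ≥ c(L/π)²∫(u')², so a(u,u) ≥ (1 + c(L/π)²)∫(u')², while ||u||_{H^1}² ≤ (1 + (L/π)²)∫(u')²; dividing yields the same α.) With (π/L)² = π^2/25 and c = -2/9, the largest admissible constant is α = ((π/L)² + c)/((π/L)² + 1).
Simplifying, α = (-50/9 + π^2)/(π^2 + 25).


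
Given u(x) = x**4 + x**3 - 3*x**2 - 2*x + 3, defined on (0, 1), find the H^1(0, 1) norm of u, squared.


||u||_{H^1}^2 = 15749/1260

The H^1 norm (squared) on an interval (0, L) is
  ||u||_{H^1}^2 = ∫_0^L u(x)^2 dx + ∫_0^L u'(x)^2 dx.
Compute u'(x) = 4*x**3 + 3*x**2 - 6*x - 2.
Then u(x)^2 = x**8 + 2*x**7 - 5*x**6 - 10*x**5 + 11*x**4 + 18*x**3 - 14*x**2 - 12*x + 9 and u'(x)^2 = 16*x**6 + 24*x**5 - 39*x**4 - 52*x**3 + 24*x**2 + 24*x + 4.
Integrate each monomial from 0 to 1 using ∫_0^1 c·x^n dx = c·1^(n+1)/(n+1):
  ∫_0^1 u(x)^2 dx = ∫_0^1 (x^8 + 2*x^7 - 5*x^6 - 10*x^5 + 11*x^4 + 18*x^3 - 14*x^2 - 12*x + 9) dx. Term by term:
    ∫_0^1 x^8 dx = 1/9;  ∫_0^1 2*x^7 dx = 1/4;  ∫_0^1 -5*x^6 dx = -5/7;
    ∫_0^1 -10*x^5 dx = -5/3;  ∫_0^1 11*x^4 dx = 11/5;  ∫_0^1 18*x^3 dx = 9/2;
    ∫_0^1 -14*x^2 dx = -14/3;  ∫_0^1 -12*x dx = -6;  ∫_0^1 9 dx = 9.
  Sum: 1/9 + 1/4 − 5/7 − 5/3 + 11/5 + 9/2 − 14/3 − 6 + 9 = 3797/1260.
  ∫_0^1 u'(x)^2 dx = ∫_0^1 (16*x^6 + 24*x^5 - 39*x^4 - 52*x^3 + 24*x^2 + 24*x + 4) dx. Term by term:
    ∫_0^1 16*x^6 dx = 16/7;  ∫_0^1 24*x^5 dx = 4;  ∫_0^1 -39*x^4 dx = -39/5;
    ∫_0^1 -52*x^3 dx = -13;  ∫_0^1 24*x^2 dx = 8;  ∫_0^1 24*x dx = 12;
    ∫_0^1 4 dx = 4.
  Sum: 16/7 + 4 − 39/5 − 13 + 8 + 12 + 4 = 332/35.
Adding: ||u||_{H^1}^2 = 3797/1260 + 332/35 = 15749/1260.


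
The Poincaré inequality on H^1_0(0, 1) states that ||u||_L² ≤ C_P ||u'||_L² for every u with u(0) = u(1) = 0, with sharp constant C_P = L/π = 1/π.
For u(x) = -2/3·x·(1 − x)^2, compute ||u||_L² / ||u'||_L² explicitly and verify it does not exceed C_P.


||u||_L² / ||u'||_L² = sqrt(14)/14 < C_P = 1/π.

u(x) = -2/3·x·(1 − x)^2, so u'(x) = -2*x^2 + 8*x/3 - 2/3.
u(x) = -2/3·x·(1 − x)^2 vanishes at x = 0 and x = 1, so u ∈ H^1_0(0, 1). Differentiate via the product rule and integrate the resulting polynomials term by term.
  ∫_0^1 u² dx = ∫_0^1 (4*x^6/9 - 16*x^5/9 + 8*x^4/3 - 16*x^3/9 + 4*x^2/9) dx. Term by term:
    ∫_0^1 4*x^6/9 dx = 4/63;  ∫_0^1 -16*x^5/9 dx = -8/27;  ∫_0^1 8*x^4/3 dx = 8/15;
    ∫_0^1 -16*x^3/9 dx = -4/9;  ∫_0^1 4*x^2/9 dx = 4/27.
  Sum: 4/63 − 8/27 + 8/15 − 4/9 + 4/27 = 4/945.
  ∫_0^1 (u')² dx = ∫_0^1 (4*x^4 - 32*x^3/3 + 88*x^2/9 - 32*x/9 + 4/9) dx. Term by term:
    ∫_0^1 4*x^4 dx = 4/5;  ∫_0^1 -32*x^3/3 dx = -8/3;  ∫_0^1 88*x^2/9 dx = 88/27;
    ∫_0^1 -32*x/9 dx = -16/9;  ∫_0^1 4/9 dx = 4/9.
  Sum: 4/5 − 8/3 + 88/27 − 16/9 + 4/9 = 8/135.
∫_0^1 u² dx = 4/945, so ||u||_L² = 2*sqrt(105)/315.
∫_0^1 (u')² dx = 8/135, so ||u'||_L² = 2*sqrt(30)/45.
Ratio ||u||_L² / ||u'||_L² = sqrt(14)/14.
Sharp Poincaré constant on H^1_0(0, 1) is C_P = L/π = 1/π, achieved by sin(π·x).
A polynomial bump cannot attain the sharp Poincaré constant (only the first sine eigenfunction does), so the ratio is strictly less than C_P, consistent with ||u||_L² ≤ C_P ||u'||_L².


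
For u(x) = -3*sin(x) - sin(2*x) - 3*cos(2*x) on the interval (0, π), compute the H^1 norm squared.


||u||_{H^1(0,π)}^2 = -60 + 34*π

u'(x) = 6*sin(2*x) - 3*cos(x) - 2*cos(2*x).
Expand u² and (u')² and integrate term by term on (0, π), using: for integers n ≥ 1, ∫_0^π sin²(nx) dx = ∫_0^π cos²(nx) dx = π/2; for n ≠ n', ∫_0^π sin(nx)sin(n'x) dx = ∫_0^π cos(nx)cos(n'x) dx = 0; and by product-to-sum, ∫_0^π sin(nx)cos(n'x) dx = ½∫_0^π [sin((n+n')x) + sin((n−n')x)] dx, which is 0 when n+n' is even and 2n/(n²−n'²) when n+n' is odd (it need not vanish on (0, π)).
  u² squared terms: (-1)²·∫sin(2x)² dx = 1·π/2 = π/2;  (-3)²·∫cos(2x)² dx = 9·π/2 = 9*π/2;  (-3)²·∫sin(x)² dx = 9·π/2 = 9*π/2.
  u² cross terms: 2·(-1)·(-3)·∫sin(2x)·cos(2x) dx = 6·(0) = 0;  2·(-1)·(-3)·∫sin(2x)·sin(x) dx = 6·(0) = 0;  2·(-3)·(-3)·∫cos(2x)·sin(x) dx = 18·(-2/3) = -12.
  So ∫_0^π u² dx = π/2 + 9*π/2 + 9*π/2 + 0 + 0 − 12 = -12 + 19*π/2.
  (u')² squared terms: (-3)²·∫cos(x)² dx = 9·π/2 = 9*π/2;  (-2)²·∫cos(2x)² dx = 4·π/2 = 2*π;  (6)²·∫sin(2x)² dx = 36·π/2 = 18*π.
  (u')² cross terms: 2·(-3)·(-2)·∫cos(x)·cos(2x) dx = 12·(0) = 0;  2·(-3)·(6)·∫cos(x)·sin(2x) dx = -36·(4/3) = -48;  2·(-2)·(6)·∫cos(2x)·sin(2x) dx = -24·(0) = 0.
  So ∫_0^π (u')² dx = 9*π/2 + 2*π + 18*π + 0 − 48 + 0 = -48 + 49*π/2.
||u||_{H^1}^2 = (-12 + 19*π/2) + (-48 + 49*π/2) = -60 + 34*π.


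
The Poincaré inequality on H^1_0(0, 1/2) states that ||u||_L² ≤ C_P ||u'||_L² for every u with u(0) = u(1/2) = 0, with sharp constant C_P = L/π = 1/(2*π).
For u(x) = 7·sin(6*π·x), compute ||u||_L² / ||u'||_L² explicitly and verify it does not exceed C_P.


||u||_L² / ||u'||_L² = 1/(6*π) < C_P = 1/(2*π).

u(x) = 7·sin(6*π·x), so u'(x) = 42*π*cos(6*π*x).
Writing u(x) = A·sin(kπx/L) with A = 7 and k = 3, use ∫_0^L sin²(kπx/L) dx = L/2 and ∫_0^L cos²(kπx/L) dx = L/2.
u² = 49·sin²(6*π·x) and (u')² = 1764*π^2·cos²(6*π·x), and each of sin², cos² integrates to L/2 = 1/4 over (0, 1/2).
∫_0^1/2 u² dx = 49/4, so ||u||_L² = 7/2.
∫_0^1/2 (u')² dx = 441*π^2, so ||u'||_L² = 21*π.
Ratio ||u||_L² / ||u'||_L² = 1/(6*π).
Sharp Poincaré constant on H^1_0(0, 1/2) is C_P = L/π = 1/(2*π), achieved by sin(2*π·x).
This is the k = 3 harmonic; the ratio L/(kπ) is strictly less than C_P = L/π, consistent with the sharp inequality ||u||_L² ≤ C_P ||u'||_L².


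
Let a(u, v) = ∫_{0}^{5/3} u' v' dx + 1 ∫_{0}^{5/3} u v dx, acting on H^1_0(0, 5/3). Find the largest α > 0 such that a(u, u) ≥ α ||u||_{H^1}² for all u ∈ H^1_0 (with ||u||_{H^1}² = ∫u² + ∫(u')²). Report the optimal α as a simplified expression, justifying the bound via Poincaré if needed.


α = 1

Coercivity of a(·,·) on H^1_0(0, 5/3) means a(u, u) ≥ α ||u||_{H^1}² for every u ∈ H^1_0.
The interval has length L = 5/3, and Poincaré/coercivity depend only on L. Here a(u, u) = ∫(u')² + (1)·∫u².
Here c = 1 ≥ 1, so a(u,u) = ∫(u')² + c∫u² ≥ ∫(u')² + ∫u² = ||u||_{H^1}², i.e. α = 1 works. No larger α is possible: a(u,u) ≥ α||u||_{H^1}² means (1−α)∫(u')² ≥ (α−c)∫u², and for the modes u_n = sin(nπ(x−x₀)/L) (x₀ the left endpoint) one has ∫u_n²/∫(u_n')² = (L/(nπ))² → 0, so a(u_n,u_n)/||u_n||_{H^1}² → 1. Hence the optimal constant is α = 1.
Therefore α = 1.


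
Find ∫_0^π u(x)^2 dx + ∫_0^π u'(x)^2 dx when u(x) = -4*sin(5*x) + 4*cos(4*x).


||u||_{H^1(0,π)}^2 = -5440/9 + 344*π

u'(x) = -16*sin(4*x) - 20*cos(5*x).
Expand u² and (u')² and integrate term by term on (0, π), using: for integers n ≥ 1, ∫_0^π sin²(nx) dx = ∫_0^π cos²(nx) dx = π/2; for n ≠ n', ∫_0^π sin(nx)sin(n'x) dx = ∫_0^π cos(nx)cos(n'x) dx = 0; and by product-to-sum, ∫_0^π sin(nx)cos(n'x) dx = ½∫_0^π [sin((n+n')x) + sin((n−n')x)] dx, which is 0 when n+n' is even and 2n/(n²−n'²) when n+n' is odd (it need not vanish on (0, π)).
  u² squared terms: (-4)²·∫sin(5x)² dx = 16·π/2 = 8*π;  (4)²·∫cos(4x)² dx = 16·π/2 = 8*π.
  u² cross terms: 2·(-4)·(4)·∫sin(5x)·cos(4x) dx = -32·(10/9) = -320/9.
  So ∫_0^π u² dx = 8*π + 8*π − 320/9 = -320/9 + 16*π.
  (u')² squared terms: (-20)²·∫cos(5x)² dx = 400·π/2 = 200*π;  (-16)²·∫sin(4x)² dx = 256·π/2 = 128*π.
  (u')² cross terms: 2·(-20)·(-16)·∫cos(5x)·sin(4x) dx = 640·(-8/9) = -5120/9.
  So ∫_0^π (u')² dx = 200*π + 128*π − 5120/9 = -5120/9 + 328*π.
||u||_{H^1}^2 = (-320/9 + 16*π) + (-5120/9 + 328*π) = -5440/9 + 344*π.
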